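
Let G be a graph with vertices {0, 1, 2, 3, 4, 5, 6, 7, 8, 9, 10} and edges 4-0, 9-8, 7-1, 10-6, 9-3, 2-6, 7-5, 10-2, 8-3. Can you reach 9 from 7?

No

The component containing 7 is {1, 5, 7}, and 9 is not in it.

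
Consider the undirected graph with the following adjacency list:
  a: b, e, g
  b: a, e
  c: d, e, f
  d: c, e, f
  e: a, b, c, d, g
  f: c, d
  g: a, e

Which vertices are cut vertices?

e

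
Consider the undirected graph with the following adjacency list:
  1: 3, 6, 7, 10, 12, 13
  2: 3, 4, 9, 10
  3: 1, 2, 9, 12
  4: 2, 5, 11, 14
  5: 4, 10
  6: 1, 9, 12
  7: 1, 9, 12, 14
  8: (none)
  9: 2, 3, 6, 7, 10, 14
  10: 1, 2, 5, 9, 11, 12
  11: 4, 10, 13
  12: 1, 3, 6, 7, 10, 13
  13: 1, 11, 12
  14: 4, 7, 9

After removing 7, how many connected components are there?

2

With 7 gone, the remaining components are: {8}; {1, 2, 3, 4, 5, 6, 9, 10, 11, 12, 13, 14}.
That is 2 components.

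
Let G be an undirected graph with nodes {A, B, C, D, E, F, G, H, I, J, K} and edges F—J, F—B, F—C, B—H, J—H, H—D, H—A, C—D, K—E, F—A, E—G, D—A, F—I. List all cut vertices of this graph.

Removing E increases the component count from 2 to 3, so E is a cut vertex.
Removing F increases the component count from 2 to 3, so F is a cut vertex.
By contrast removing I leaves 2 components; it is not a cut vertex. No other vertex is a cut vertex either.

E, F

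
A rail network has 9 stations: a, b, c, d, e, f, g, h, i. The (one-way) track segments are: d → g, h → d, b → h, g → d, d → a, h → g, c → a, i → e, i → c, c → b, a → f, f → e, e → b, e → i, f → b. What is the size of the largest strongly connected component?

9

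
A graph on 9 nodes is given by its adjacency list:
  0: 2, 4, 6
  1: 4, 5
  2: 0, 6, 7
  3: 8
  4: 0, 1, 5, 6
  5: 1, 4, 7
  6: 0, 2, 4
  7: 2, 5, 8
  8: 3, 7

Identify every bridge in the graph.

3-8, 7-8

The edges on the cycle 4-5-7-2-6-4 are not bridges since each lies on that cycle.
But removing 8-7 disconnects 8 from 7; removing 8-3 disconnects 8 from 3 — these are bridges.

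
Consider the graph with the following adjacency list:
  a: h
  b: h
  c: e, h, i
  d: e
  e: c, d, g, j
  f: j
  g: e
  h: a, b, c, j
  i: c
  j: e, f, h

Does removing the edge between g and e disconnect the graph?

Removing g-e leaves no path between g and e: the component count goes from 1 to 2. So it is a bridge.

Yes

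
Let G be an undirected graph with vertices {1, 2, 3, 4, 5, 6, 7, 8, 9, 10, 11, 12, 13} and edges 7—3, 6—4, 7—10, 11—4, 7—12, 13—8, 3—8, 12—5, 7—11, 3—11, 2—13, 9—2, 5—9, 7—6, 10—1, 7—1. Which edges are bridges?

none

The edges on the cycle 7-10-1-7 are not bridges since each lies on that cycle.
Every edge lies on some cycle, so there are no bridges.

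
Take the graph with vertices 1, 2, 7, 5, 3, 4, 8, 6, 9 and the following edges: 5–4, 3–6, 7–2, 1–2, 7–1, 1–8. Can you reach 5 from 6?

No

The component containing 6 is {3, 6}, and 5 is not in it.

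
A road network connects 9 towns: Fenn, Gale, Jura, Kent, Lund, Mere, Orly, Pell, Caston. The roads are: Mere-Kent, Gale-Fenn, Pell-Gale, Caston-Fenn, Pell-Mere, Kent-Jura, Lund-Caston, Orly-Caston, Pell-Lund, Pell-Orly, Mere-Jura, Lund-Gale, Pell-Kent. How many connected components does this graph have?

1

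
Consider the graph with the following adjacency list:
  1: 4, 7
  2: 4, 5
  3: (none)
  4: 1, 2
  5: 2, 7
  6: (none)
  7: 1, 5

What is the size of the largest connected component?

5

6 is isolated — a component by itself.
3 is isolated — a component by itself.
Starting from 1 we can reach 1, 2, 4, 5, 7. That is one component of size 5.
The largest has 5 vertices.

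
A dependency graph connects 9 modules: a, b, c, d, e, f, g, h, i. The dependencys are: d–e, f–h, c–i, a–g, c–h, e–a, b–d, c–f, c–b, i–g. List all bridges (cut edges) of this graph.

The edges on the cycle c-f-h-c are not bridges since each lies on that cycle.
Every edge lies on some cycle, so there are no bridges.

none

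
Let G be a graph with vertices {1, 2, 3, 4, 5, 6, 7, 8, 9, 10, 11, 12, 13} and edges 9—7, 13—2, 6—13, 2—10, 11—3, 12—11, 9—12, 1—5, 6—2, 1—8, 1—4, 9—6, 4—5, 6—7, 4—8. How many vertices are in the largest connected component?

9

Starting from 1 we can reach 1, 4, 5, 8. That is one component of size 4.
Starting from 2 we can reach 2, 3, 6, 7, 9, 10, 11, 12, 13. That is one component of size 9.
The largest has 9 vertices.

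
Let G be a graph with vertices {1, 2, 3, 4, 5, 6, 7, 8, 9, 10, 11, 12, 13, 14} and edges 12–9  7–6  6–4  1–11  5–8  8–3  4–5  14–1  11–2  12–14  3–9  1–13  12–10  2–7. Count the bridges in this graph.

2

The edges on the cycle 12-14-1-11-2-7-6-4-5-8-3-9-12 are not bridges since each lies on that cycle.
But removing 1–13 disconnects 1 from 13; removing 12–10 disconnects 12 from 10 — these are bridges.
That makes 2 bridges.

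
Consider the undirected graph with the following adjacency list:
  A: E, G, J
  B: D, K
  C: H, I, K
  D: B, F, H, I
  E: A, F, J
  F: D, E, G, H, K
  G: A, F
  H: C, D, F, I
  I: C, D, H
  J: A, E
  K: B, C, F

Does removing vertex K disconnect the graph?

Deleting K leaves 1 component (was 1) (its neighbors B, C, F remain connected to each other), so K is not a cut vertex.

No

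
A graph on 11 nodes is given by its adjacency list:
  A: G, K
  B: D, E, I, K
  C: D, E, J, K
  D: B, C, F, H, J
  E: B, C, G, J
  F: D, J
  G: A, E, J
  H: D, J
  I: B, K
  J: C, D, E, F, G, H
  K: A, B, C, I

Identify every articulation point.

Removing A, for instance, still leaves 1 component. No single vertex removal increases the component count — the graph has no articulation points.

none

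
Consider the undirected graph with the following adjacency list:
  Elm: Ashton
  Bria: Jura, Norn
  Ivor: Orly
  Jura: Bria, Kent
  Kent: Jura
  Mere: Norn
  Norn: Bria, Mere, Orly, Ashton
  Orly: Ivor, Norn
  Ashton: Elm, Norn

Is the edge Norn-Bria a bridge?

Removing Norn-Bria leaves no path between Norn and Bria: the component count goes from 1 to 2. So it is a bridge.

Yes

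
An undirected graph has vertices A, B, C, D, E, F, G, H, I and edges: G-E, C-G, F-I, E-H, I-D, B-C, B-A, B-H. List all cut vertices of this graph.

B, I

Removing B increases the component count from 2 to 3, so B is a cut vertex.
Removing I increases the component count from 2 to 3, so I is a cut vertex.
By contrast removing D leaves 2 components; it is not a cut vertex. No other vertex is a cut vertex either.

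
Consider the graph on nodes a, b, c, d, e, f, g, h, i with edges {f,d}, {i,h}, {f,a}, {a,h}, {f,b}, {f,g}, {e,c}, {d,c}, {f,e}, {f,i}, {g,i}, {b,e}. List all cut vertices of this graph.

Removing f increases the component count from 1 to 2, so f is a cut vertex.
By contrast removing g leaves 1 component; it is not a cut vertex. No other vertex is a cut vertex either.

f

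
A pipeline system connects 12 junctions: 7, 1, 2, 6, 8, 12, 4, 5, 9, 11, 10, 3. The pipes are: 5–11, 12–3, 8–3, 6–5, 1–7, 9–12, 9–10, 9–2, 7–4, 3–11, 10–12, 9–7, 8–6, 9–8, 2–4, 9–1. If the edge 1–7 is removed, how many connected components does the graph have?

1

1 and 7 are still connected via 1-9-7, so the component count stays at 1.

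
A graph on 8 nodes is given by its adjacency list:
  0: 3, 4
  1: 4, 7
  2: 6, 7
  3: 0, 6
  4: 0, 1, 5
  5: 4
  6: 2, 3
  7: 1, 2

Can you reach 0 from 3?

Yes

From 3 we can reach 0, 1, 2, 3, 4, 5, 6, 7, which includes 0.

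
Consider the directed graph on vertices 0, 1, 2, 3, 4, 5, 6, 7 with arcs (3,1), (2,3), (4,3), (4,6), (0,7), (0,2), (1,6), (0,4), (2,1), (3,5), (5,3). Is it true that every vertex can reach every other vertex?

No

There is no directed path from 3 to 2, so the graph is not strongly connected.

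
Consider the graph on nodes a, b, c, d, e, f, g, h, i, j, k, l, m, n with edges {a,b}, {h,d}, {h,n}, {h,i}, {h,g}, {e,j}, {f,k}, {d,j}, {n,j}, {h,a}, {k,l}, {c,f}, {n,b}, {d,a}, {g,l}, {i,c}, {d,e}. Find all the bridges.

none

The edges on the cycle h-i-c-f-k-l-g-h are not bridges since each lies on that cycle.
Every edge lies on some cycle, so there are no bridges.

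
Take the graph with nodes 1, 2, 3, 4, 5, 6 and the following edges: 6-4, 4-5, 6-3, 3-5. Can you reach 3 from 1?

The component containing 1 is {1}, and 3 is not in it.

No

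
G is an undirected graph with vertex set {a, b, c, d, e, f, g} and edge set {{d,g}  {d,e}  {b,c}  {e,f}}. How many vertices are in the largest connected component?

a is isolated — a component by itself.
Starting from b we can reach b, c. That is one component of size 2.
Starting from d we can reach d, e, f, g. That is one component of size 4.
The largest has 4 vertices.

4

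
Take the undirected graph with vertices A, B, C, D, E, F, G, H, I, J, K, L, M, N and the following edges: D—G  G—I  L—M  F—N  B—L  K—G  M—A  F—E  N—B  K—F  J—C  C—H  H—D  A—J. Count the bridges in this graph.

The edges on the cycle K-F-N-B-L-M-A-J-C-H-D-G-K are not bridges since each lies on that cycle.
But removing F—E disconnects F from E; removing G—I disconnects G from I — these are bridges.
That makes 2 bridges.

2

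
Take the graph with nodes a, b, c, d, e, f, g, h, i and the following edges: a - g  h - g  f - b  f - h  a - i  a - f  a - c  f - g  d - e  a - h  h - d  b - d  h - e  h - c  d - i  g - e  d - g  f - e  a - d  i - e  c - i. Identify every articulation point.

Removing g, for instance, still leaves 1 component. No single vertex removal increases the component count — the graph has no articulation points.

none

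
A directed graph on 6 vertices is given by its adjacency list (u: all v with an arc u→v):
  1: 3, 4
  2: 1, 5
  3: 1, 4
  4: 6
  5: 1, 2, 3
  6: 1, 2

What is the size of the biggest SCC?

{1, 2, 3, 4, 5, 6} are all mutually reachable — one SCC of size 6.
The largest has 6 vertices.

6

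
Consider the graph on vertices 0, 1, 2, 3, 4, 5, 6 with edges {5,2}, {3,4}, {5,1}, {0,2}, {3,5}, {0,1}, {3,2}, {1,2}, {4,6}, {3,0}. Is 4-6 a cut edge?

Yes

Removing 4-6 leaves no path between 4 and 6: the component count goes from 1 to 2. So it is a bridge.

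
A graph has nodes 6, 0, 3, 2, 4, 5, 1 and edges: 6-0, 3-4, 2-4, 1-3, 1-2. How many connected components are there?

3

5 is isolated — a component by itself.
Starting from 0 we can reach 0, 6. That is one component of size 2.
Starting from 1 we can reach 1, 2, 3, 4. That is one component of size 4.
Total: 3 components.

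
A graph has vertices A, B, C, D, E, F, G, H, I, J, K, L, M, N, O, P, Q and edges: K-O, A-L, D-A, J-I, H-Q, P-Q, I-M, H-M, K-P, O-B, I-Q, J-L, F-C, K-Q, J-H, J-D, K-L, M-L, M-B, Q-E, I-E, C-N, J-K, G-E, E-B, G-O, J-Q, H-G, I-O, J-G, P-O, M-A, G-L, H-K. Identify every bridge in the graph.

The edges on the cycle J-D-A-M-H-J are not bridges since each lies on that cycle.
But removing F-C disconnects F from C; removing N-C disconnects N from C — these are bridges.

C-F, C-N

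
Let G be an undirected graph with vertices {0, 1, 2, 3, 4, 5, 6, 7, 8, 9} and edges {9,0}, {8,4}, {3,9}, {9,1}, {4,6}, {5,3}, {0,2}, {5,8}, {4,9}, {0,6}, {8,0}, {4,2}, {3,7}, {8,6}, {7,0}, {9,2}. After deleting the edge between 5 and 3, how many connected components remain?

5 and 3 are still connected via 5-8-0-7-3, so the component count stays at 1.

1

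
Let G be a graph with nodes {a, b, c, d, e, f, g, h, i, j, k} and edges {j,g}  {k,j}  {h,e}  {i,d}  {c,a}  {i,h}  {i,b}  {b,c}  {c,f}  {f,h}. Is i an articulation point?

Yes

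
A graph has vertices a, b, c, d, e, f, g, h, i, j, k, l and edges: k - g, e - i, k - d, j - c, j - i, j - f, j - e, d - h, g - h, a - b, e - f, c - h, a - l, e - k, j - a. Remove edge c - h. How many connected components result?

c and h are still connected via c-j-e-k-d-h, so the component count stays at 1.

1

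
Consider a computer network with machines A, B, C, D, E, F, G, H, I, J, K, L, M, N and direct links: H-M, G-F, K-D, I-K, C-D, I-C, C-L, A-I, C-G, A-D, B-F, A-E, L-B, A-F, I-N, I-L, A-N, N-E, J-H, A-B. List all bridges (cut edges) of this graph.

The edges on the cycle I-K-D-C-I are not bridges since each lies on that cycle.
But removing H-M disconnects H from M; removing J-H disconnects J from H — these are bridges.

H-J, H-M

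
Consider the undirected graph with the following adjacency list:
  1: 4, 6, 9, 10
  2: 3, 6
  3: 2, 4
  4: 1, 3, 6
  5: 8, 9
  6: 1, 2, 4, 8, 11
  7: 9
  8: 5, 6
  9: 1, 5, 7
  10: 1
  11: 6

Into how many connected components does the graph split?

Starting from 1 we can reach 1, 2, 3, 4, 5, 6, 7, 8, 9, 10, 11. That is one component of size 11.
Total: 1 component.

1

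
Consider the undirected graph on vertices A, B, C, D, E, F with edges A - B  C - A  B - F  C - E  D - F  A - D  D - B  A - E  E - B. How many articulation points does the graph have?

Removing E, for instance, still leaves 1 component. No single vertex removal increases the component count — the graph has no articulation points.

0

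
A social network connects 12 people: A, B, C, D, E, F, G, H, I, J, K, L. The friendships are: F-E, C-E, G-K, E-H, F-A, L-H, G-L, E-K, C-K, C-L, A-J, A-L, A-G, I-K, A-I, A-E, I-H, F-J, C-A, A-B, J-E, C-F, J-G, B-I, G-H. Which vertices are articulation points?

none

Removing K, for instance, still leaves 2 components. No single vertex removal increases the component count — the graph has no articulation points.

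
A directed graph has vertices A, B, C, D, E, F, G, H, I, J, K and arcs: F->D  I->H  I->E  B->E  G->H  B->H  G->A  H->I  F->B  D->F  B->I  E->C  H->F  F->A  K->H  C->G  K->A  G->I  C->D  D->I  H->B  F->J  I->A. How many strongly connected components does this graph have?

{B, C, D, E, F, G, H, I} are all mutually reachable — one SCC of size 8.
{J} is an SCC by itself.
{A} is an SCC by itself.
{K} is an SCC by itself.
That gives 4 strongly connected components.

4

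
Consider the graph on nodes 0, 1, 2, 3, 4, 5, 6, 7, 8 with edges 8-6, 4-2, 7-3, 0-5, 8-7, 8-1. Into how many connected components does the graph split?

3

Starting from 0 we can reach 0, 5. That is one component of size 2.
Starting from 2 we can reach 2, 4. That is one component of size 2.
Starting from 1 we can reach 1, 3, 6, 7, 8. That is one component of size 5.
Total: 3 components.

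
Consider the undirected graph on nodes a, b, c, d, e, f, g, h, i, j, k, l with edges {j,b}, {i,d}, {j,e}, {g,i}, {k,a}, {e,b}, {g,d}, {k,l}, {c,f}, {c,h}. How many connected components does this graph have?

Starting from a we can reach a, k, l. That is one component of size 3.
Starting from b we can reach b, e, j. That is one component of size 3.
Starting from c we can reach c, f, h. That is one component of size 3.
Starting from d we can reach d, g, i. That is one component of size 3.
Total: 4 components.

4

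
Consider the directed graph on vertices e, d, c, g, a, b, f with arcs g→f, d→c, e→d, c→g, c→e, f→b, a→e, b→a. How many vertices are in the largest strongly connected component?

7

{a, b, c, d, e, f, g} are all mutually reachable — one SCC of size 7.
The largest has 7 vertices.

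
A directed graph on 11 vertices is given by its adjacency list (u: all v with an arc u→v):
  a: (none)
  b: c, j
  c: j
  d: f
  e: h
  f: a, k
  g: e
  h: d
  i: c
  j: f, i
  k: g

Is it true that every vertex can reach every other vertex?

No

There is no directed path from d to j, so the graph is not strongly connected.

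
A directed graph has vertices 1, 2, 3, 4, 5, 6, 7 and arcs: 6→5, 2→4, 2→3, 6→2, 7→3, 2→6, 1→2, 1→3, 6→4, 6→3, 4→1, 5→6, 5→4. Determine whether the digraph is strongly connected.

There is no directed path from 5 to 7, so the graph is not strongly connected.

No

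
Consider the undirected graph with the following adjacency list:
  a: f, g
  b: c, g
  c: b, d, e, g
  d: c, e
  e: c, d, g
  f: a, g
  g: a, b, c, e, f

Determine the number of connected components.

1

Starting from a we can reach a, b, c, d, e, f, g. That is one component of size 7.
Total: 1 component.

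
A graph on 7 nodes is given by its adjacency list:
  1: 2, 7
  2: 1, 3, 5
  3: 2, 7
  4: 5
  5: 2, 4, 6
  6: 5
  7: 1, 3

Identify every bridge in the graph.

2-5, 4-5, 5-6

The edges on the cycle 7-3-2-1-7 are not bridges since each lies on that cycle.
But removing 5-6 disconnects 5 from 6; removing 2-5 disconnects 2 from 5; removing 5-4 disconnects 5 from 4 — these are bridges.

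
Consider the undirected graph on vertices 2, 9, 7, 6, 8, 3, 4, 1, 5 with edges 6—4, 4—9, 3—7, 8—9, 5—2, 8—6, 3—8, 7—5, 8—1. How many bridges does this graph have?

The edges on the cycle 8-6-4-9-8 are not bridges since each lies on that cycle.
But removing 3—7 disconnects 3 from 7; removing 8—1 disconnects 8 from 1; removing 8—3 disconnects 8 from 3; removing 5—2 disconnects 5 from 2 — these are bridges.
In total 5 edges are bridges.

5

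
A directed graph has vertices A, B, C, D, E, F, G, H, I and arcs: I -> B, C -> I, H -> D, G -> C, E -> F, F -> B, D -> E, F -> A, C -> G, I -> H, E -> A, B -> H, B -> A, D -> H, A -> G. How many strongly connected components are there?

{A, B, C, D, E, F, G, H, I} are all mutually reachable — one SCC of size 9.
That gives 1 strongly connected component.

1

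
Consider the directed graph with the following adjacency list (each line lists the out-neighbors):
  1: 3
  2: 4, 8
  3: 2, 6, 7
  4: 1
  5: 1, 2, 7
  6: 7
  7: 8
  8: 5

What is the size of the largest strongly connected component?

8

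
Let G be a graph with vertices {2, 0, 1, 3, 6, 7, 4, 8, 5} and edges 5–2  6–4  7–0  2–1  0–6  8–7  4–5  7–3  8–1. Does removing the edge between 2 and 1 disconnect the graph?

No

After removing 2–1, the path 2-5-4-6-0-7-8-1 still connects them, so the edge is not a bridge.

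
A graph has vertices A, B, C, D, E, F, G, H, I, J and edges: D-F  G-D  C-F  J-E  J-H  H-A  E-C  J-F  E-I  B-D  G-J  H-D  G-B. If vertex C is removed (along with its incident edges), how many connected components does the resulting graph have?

1

With C gone, the remaining components are: {A, B, D, E, F, G, H, I, J}.
That is 1 component.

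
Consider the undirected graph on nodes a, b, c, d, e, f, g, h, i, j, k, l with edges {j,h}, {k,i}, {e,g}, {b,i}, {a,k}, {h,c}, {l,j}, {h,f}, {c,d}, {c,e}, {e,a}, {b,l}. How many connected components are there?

1

Starting from a we can reach a, b, c, d, e, f, g, h, i, j, k, l. That is one component of size 12.
Total: 1 component.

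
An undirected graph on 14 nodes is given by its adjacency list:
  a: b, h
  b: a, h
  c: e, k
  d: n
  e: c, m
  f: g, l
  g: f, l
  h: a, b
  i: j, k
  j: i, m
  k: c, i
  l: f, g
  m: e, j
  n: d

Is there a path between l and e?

The component containing l is {f, g, l}, and e is not in it.

No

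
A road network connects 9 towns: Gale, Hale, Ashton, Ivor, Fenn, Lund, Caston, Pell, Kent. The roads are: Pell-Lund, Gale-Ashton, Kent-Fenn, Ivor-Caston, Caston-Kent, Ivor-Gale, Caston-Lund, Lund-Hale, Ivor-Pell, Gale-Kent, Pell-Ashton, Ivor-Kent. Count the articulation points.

2

Removing Kent increases the component count from 1 to 2, so Kent is a cut vertex.
Removing Lund increases the component count from 1 to 2, so Lund is a cut vertex.
By contrast removing Pell leaves 1 component; it is not a cut vertex. No other vertex is a cut vertex either.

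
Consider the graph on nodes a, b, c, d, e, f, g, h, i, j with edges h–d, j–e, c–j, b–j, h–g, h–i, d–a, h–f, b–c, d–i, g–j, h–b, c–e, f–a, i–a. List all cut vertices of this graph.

h

Removing h increases the component count from 1 to 2, so h is a cut vertex.
By contrast removing b leaves 1 component; it is not a cut vertex. No other vertex is a cut vertex either.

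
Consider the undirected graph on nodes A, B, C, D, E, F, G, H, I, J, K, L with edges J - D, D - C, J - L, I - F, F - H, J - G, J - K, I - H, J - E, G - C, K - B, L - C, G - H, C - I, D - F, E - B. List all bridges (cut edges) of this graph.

none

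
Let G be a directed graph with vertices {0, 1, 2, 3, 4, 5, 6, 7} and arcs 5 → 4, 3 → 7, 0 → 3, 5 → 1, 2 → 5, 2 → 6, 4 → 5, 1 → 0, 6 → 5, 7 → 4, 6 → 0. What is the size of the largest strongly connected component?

{0, 1, 3, 4, 5, 7} are all mutually reachable — one SCC of size 6.
{6} is an SCC by itself.
{2} is an SCC by itself.
The largest has 6 vertices.

6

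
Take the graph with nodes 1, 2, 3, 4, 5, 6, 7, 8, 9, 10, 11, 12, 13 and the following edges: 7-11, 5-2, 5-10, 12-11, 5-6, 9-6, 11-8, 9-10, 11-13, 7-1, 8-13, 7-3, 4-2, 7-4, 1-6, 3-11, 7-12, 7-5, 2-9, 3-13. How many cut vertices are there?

1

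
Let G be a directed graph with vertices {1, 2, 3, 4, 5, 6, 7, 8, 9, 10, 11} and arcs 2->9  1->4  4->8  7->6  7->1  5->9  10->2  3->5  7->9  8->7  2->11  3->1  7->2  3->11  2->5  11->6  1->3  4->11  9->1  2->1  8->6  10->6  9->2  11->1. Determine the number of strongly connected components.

{1, 2, 3, 4, 5, 7, 8, 9, 11} are all mutually reachable — one SCC of size 9.
{6} is an SCC by itself.
{10} is an SCC by itself.
That gives 3 strongly connected components.

3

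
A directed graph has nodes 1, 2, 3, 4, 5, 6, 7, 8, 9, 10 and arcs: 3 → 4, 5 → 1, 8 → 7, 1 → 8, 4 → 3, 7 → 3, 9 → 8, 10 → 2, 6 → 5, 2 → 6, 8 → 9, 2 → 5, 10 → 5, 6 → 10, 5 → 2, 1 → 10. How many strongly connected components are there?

4

{1, 2, 5, 6, 10} are all mutually reachable — one SCC of size 5.
{8, 9} are all mutually reachable — one SCC of size 2.
{3, 4} are all mutually reachable — one SCC of size 2.
{7} is an SCC by itself.
That gives 4 strongly connected components.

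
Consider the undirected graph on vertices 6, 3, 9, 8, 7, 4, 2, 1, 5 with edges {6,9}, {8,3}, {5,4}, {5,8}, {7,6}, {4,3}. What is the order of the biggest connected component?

2 is isolated — a component by itself.
1 is isolated — a component by itself.
Starting from 6 we can reach 6, 7, 9. That is one component of size 3.
Starting from 3 we can reach 3, 4, 5, 8. That is one component of size 4.
The largest has 4 vertices.

4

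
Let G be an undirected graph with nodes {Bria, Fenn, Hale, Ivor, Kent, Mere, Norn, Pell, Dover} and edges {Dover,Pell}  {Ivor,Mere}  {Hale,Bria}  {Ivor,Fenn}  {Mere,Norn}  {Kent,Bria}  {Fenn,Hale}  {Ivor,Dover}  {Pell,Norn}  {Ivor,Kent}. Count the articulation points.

Removing Ivor increases the component count from 1 to 2, so Ivor is a cut vertex.
By contrast removing Hale leaves 1 component; it is not a cut vertex. No other vertex is a cut vertex either.

1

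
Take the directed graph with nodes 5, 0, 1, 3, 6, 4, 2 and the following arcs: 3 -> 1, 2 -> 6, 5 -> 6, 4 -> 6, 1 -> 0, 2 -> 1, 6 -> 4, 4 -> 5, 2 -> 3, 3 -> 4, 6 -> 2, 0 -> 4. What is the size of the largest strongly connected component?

7

{0, 1, 2, 3, 4, 5, 6} are all mutually reachable — one SCC of size 7.
The largest has 7 vertices.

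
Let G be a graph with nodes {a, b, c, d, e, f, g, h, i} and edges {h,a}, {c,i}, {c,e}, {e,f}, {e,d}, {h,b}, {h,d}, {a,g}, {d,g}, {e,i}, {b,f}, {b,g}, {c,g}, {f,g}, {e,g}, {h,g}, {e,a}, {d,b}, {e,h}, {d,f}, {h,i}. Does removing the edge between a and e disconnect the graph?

No

After removing a–e, the path a-h-e still connects them, so the edge is not a bridge.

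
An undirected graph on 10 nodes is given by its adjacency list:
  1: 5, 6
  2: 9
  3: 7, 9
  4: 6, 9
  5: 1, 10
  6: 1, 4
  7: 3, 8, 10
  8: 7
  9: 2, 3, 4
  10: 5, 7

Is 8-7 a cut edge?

Yes

Removing 8-7 leaves no path between 8 and 7: the component count goes from 1 to 2. So it is a bridge.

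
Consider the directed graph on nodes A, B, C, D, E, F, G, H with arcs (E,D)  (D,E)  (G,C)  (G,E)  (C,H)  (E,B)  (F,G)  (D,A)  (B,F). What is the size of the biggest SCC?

5

{B, D, E, F, G} are all mutually reachable — one SCC of size 5.
{C} is an SCC by itself.
{H} is an SCC by itself.
{A} is an SCC by itself.
The largest has 5 vertices.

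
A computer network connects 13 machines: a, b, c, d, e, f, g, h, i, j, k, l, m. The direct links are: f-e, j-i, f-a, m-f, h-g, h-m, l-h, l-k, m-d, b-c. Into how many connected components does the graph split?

3

Starting from i we can reach i, j. That is one component of size 2.
Starting from b we can reach b, c. That is one component of size 2.
Starting from a we can reach a, d, e, f, g, h, k, l, m. That is one component of size 9.
Total: 3 components.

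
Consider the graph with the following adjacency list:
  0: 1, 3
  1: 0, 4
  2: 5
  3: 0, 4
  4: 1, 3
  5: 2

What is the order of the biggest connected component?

Starting from 2 we can reach 2, 5. That is one component of size 2.
Starting from 0 we can reach 0, 1, 3, 4. That is one component of size 4.
The largest has 4 vertices.

4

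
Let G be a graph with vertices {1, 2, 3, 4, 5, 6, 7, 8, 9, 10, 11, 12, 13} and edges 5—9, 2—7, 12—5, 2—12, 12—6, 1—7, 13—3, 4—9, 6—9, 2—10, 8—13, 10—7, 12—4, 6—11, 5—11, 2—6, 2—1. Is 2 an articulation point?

Deleting 2 raises the number of components from 2 to 3, so 2 is a cut vertex.

Yes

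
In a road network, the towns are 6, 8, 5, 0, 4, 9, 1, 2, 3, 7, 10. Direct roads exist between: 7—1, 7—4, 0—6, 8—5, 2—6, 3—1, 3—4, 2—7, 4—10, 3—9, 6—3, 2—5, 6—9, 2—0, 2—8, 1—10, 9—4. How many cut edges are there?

0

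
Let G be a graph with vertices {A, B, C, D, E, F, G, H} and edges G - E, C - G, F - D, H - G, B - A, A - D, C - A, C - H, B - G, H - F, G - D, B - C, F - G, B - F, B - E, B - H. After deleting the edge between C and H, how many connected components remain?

C and H are still connected via C-B-H, so the component count stays at 1.

1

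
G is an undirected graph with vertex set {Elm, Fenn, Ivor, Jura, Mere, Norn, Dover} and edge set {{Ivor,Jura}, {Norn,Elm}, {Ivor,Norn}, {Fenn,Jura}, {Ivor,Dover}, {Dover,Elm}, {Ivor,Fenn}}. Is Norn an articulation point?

No

Deleting Norn leaves 2 components (was 2), so Norn is not a cut vertex.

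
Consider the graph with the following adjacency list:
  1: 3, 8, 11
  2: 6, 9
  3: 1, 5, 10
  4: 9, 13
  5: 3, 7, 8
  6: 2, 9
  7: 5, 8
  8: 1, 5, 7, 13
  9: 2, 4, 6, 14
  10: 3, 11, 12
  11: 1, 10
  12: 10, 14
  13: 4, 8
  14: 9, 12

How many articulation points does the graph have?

Removing 9 increases the component count from 1 to 2, so 9 is a cut vertex.
By contrast removing 1 leaves 1 component; it is not a cut vertex. No other vertex is a cut vertex either.

1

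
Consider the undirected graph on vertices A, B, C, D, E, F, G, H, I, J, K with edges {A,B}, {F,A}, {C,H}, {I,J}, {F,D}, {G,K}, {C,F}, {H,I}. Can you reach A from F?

Yes

From F we can reach A, B, C, D, F, H, I, J, which includes A.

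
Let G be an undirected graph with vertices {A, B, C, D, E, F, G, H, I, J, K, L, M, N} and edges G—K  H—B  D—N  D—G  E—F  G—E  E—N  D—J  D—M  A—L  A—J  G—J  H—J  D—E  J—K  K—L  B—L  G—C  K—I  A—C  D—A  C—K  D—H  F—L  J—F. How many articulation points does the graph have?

2

Removing D increases the component count from 1 to 2, so D is a cut vertex.
Removing K increases the component count from 1 to 2, so K is a cut vertex.
By contrast removing E leaves 1 component; it is not a cut vertex. No other vertex is a cut vertex either.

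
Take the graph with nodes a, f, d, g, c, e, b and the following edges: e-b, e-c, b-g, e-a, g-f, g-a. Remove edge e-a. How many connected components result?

e and a are still connected via e-b-g-a, so the component count stays at 2.

2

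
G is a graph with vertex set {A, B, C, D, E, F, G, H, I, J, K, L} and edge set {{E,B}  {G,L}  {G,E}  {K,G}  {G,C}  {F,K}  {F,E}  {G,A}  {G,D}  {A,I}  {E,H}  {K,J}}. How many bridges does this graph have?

The edges on the cycle F-K-G-E-F are not bridges since each lies on that cycle.
But removing G-C disconnects G from C; removing H-E disconnects H from E; removing E-B disconnects E from B; removing G-D disconnects G from D — these are bridges.
In total 8 edges are bridges.

8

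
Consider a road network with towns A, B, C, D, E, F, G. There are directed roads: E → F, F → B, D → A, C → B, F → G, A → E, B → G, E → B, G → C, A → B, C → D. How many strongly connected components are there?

1

{A, B, C, D, E, F, G} are all mutually reachable — one SCC of size 7.
That gives 1 strongly connected component.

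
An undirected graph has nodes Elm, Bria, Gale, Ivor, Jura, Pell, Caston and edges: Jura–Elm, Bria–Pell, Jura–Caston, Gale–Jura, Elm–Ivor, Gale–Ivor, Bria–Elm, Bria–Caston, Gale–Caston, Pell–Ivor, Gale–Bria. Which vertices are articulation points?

none

Removing Pell, for instance, still leaves 1 component. No single vertex removal increases the component count — the graph has no articulation points.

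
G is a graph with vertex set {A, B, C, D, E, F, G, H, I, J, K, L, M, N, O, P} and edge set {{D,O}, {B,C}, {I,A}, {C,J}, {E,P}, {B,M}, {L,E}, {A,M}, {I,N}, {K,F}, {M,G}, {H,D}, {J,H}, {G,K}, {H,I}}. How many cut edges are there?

The edges on the cycle B-C-J-H-I-A-M-B are not bridges since each lies on that cycle.
But removing L—E disconnects L from E; removing M—G disconnects M from G; removing I—N disconnects I from N; removing K—G disconnects K from G — these are bridges.
In total 8 edges are bridges.

8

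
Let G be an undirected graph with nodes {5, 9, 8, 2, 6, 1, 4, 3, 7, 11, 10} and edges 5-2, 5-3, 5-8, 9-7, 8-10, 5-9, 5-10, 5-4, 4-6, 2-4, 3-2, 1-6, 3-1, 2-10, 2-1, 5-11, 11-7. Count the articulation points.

Removing 5 increases the component count from 1 to 2, so 5 is a cut vertex.
By contrast removing 4 leaves 1 component; it is not a cut vertex. No other vertex is a cut vertex either.

1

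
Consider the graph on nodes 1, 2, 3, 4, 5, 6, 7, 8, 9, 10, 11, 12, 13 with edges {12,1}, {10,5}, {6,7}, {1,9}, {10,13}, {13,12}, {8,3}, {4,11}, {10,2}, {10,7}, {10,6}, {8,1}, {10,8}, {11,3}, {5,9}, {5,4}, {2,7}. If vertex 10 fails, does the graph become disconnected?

Deleting 10 raises the number of components from 1 to 2, so 10 is a cut vertex.

Yes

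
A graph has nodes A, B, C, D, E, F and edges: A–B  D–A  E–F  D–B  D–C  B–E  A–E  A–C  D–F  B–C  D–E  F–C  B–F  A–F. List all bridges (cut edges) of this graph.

The edges on the cycle D-A-C-B-D are not bridges since each lies on that cycle.
Every edge lies on some cycle, so there are no bridges.

none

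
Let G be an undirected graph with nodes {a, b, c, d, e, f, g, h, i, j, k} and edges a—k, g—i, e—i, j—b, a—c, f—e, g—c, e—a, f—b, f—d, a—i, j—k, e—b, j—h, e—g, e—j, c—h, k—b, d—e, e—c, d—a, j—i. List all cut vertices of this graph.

none

Removing e, for instance, still leaves 1 component. No single vertex removal increases the component count — the graph has no articulation points.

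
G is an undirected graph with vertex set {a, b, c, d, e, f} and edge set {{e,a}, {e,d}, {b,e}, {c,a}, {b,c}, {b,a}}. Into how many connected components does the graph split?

f is isolated — a component by itself.
Starting from a we can reach a, b, c, d, e. That is one component of size 5.
Total: 2 components.

2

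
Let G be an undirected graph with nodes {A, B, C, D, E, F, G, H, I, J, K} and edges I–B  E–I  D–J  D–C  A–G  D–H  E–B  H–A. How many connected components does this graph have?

4

K is isolated — a component by itself.
F is isolated — a component by itself.
Starting from B we can reach B, E, I. That is one component of size 3.
Starting from A we can reach A, C, D, G, H, J. That is one component of size 6.
Total: 4 components.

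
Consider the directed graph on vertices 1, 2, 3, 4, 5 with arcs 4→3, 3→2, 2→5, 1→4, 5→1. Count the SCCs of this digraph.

{1, 2, 3, 4, 5} are all mutually reachable — one SCC of size 5.
That gives 1 strongly connected component.

1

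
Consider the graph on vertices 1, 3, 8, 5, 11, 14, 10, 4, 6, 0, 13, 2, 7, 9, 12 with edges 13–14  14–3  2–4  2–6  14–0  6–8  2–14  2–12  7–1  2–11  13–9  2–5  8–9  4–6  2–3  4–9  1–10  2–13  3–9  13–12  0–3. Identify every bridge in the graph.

1-10, 1-7, 11-2, 2-5

The edges on the cycle 14-0-3-14 are not bridges since each lies on that cycle.
But removing 1–10 disconnects 1 from 10; removing 7–1 disconnects 7 from 1; removing 5–2 disconnects 5 from 2; removing 2–11 disconnects 2 from 11 — these are bridges.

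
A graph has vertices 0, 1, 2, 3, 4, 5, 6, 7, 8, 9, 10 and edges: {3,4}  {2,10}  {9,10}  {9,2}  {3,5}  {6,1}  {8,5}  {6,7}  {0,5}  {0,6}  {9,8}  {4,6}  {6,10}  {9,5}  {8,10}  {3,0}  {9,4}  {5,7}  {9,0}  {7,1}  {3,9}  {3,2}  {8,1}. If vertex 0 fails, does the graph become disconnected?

No

Deleting 0 leaves 1 component (was 1) (its neighbors 3, 5, 6, 9 remain connected to each other), so 0 is not a cut vertex.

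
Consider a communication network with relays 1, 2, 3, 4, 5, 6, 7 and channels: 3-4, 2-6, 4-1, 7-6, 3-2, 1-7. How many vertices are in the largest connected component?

6

5 is isolated — a component by itself.
Starting from 1 we can reach 1, 2, 3, 4, 6, 7. That is one component of size 6.
The largest has 6 vertices.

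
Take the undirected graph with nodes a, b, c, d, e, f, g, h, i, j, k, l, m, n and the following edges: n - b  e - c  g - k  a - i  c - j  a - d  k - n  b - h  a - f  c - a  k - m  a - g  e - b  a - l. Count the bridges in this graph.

7

The edges on the cycle e-c-a-g-k-n-b-e are not bridges since each lies on that cycle.
But removing a - f disconnects a from f; removing c - j disconnects c from j; removing h - b disconnects h from b; removing a - d disconnects a from d — these are bridges.
In total 7 edges are bridges.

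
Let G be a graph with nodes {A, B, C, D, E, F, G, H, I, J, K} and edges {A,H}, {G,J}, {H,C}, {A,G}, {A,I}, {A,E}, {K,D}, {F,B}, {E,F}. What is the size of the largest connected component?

Starting from D we can reach D, K. That is one component of size 2.
Starting from A we can reach A, B, C, E, F, G, H, I, J. That is one component of size 9.
The largest has 9 vertices.

9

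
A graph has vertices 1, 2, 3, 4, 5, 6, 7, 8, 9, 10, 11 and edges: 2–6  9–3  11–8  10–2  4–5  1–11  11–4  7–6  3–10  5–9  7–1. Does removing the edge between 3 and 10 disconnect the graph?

After removing 3–10, the path 3-9-5-4-11-1-7-6-2-10 still connects them, so the edge is not a bridge.

No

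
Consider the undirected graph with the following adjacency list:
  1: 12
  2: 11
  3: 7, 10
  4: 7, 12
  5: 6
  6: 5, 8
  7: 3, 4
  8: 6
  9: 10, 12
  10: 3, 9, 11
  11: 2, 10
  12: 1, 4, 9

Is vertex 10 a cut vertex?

Deleting 10 raises the number of components from 2 to 3, so 10 is a cut vertex.

Yes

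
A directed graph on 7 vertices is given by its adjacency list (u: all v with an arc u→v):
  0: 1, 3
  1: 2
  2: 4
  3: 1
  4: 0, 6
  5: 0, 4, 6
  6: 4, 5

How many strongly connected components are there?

1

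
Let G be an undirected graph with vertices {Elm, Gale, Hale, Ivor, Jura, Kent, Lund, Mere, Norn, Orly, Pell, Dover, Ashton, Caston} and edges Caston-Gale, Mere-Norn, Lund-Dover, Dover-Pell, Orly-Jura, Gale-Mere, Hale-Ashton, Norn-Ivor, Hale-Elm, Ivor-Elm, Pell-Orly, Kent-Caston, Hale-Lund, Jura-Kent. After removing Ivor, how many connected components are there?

1

With Ivor gone, the remaining components are: {Elm, Gale, Hale, Jura, Kent, Lund, Mere, Norn, Orly, Pell, Dover, Ashton, Caston}.
That is 1 component.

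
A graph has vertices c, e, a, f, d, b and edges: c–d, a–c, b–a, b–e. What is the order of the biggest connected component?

f is isolated — a component by itself.
Starting from a we can reach a, b, c, d, e. That is one component of size 5.
The largest has 5 vertices.

5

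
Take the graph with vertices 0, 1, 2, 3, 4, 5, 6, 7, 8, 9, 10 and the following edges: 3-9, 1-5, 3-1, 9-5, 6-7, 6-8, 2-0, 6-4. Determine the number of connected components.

10 is isolated — a component by itself.
Starting from 0 we can reach 0, 2. That is one component of size 2.
Starting from 1 we can reach 1, 3, 5, 9. That is one component of size 4.
Starting from 4 we can reach 4, 6, 7, 8. That is one component of size 4.
Total: 4 components.

4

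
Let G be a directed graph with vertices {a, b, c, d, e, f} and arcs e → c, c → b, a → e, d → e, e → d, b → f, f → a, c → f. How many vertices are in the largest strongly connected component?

{a, b, c, d, e, f} are all mutually reachable — one SCC of size 6.
The largest has 6 vertices.

6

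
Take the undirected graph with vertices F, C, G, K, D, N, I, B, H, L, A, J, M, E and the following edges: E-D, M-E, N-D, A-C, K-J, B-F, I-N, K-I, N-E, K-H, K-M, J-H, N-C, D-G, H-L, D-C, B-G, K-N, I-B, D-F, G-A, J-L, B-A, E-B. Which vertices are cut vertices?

K

Removing K increases the component count from 1 to 2, so K is a cut vertex.
By contrast removing E leaves 1 component; it is not a cut vertex. No other vertex is a cut vertex either.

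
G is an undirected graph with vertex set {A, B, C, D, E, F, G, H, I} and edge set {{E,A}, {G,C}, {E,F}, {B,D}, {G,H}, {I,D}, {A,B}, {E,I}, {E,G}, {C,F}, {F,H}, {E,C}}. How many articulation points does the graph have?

Removing E increases the component count from 1 to 2, so E is a cut vertex.
By contrast removing B leaves 1 component; it is not a cut vertex. No other vertex is a cut vertex either.

1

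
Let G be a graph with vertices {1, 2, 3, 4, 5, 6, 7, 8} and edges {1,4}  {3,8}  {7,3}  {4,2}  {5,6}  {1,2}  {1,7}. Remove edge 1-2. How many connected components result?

2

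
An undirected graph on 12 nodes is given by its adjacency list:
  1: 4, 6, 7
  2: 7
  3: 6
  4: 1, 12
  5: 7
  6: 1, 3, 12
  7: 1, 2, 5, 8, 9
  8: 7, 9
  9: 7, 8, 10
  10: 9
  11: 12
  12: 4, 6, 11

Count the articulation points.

5

Removing 1 increases the component count from 1 to 2, so 1 is a cut vertex.
Removing 6 increases the component count from 1 to 2, so 6 is a cut vertex.
Removing 7 increases the component count from 1 to 4, so 7 is a cut vertex.
Likewise 9, 12 are cut vertices.
By contrast removing 2 leaves 1 component; it is not a cut vertex. No other vertex is a cut vertex either.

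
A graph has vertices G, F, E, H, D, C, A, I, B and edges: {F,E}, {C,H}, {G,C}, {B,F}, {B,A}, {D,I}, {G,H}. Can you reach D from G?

The component containing G is {C, G, H}, and D is not in it.

No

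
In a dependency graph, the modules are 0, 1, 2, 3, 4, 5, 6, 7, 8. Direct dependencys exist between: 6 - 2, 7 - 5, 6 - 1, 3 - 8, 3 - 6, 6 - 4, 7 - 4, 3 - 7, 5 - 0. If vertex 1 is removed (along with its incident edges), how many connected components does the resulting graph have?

1

With 1 gone, the remaining components are: {0, 2, 3, 4, 5, 6, 7, 8}.
That is 1 component.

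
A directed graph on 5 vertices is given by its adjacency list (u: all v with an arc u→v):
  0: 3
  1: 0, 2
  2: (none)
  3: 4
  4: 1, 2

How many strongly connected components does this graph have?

{0, 1, 3, 4} are all mutually reachable — one SCC of size 4.
{2} is an SCC by itself.
That gives 2 strongly connected components.

2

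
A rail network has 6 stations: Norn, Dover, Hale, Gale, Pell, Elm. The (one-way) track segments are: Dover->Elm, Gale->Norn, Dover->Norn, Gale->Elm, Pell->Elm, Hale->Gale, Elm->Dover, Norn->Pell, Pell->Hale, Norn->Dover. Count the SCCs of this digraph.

1

{Elm, Gale, Hale, Norn, Pell, Dover} are all mutually reachable — one SCC of size 6.
That gives 1 strongly connected component.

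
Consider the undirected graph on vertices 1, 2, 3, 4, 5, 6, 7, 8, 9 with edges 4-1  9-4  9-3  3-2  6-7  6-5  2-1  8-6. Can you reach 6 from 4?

No

The component containing 4 is {1, 2, 3, 4, 9}, and 6 is not in it.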